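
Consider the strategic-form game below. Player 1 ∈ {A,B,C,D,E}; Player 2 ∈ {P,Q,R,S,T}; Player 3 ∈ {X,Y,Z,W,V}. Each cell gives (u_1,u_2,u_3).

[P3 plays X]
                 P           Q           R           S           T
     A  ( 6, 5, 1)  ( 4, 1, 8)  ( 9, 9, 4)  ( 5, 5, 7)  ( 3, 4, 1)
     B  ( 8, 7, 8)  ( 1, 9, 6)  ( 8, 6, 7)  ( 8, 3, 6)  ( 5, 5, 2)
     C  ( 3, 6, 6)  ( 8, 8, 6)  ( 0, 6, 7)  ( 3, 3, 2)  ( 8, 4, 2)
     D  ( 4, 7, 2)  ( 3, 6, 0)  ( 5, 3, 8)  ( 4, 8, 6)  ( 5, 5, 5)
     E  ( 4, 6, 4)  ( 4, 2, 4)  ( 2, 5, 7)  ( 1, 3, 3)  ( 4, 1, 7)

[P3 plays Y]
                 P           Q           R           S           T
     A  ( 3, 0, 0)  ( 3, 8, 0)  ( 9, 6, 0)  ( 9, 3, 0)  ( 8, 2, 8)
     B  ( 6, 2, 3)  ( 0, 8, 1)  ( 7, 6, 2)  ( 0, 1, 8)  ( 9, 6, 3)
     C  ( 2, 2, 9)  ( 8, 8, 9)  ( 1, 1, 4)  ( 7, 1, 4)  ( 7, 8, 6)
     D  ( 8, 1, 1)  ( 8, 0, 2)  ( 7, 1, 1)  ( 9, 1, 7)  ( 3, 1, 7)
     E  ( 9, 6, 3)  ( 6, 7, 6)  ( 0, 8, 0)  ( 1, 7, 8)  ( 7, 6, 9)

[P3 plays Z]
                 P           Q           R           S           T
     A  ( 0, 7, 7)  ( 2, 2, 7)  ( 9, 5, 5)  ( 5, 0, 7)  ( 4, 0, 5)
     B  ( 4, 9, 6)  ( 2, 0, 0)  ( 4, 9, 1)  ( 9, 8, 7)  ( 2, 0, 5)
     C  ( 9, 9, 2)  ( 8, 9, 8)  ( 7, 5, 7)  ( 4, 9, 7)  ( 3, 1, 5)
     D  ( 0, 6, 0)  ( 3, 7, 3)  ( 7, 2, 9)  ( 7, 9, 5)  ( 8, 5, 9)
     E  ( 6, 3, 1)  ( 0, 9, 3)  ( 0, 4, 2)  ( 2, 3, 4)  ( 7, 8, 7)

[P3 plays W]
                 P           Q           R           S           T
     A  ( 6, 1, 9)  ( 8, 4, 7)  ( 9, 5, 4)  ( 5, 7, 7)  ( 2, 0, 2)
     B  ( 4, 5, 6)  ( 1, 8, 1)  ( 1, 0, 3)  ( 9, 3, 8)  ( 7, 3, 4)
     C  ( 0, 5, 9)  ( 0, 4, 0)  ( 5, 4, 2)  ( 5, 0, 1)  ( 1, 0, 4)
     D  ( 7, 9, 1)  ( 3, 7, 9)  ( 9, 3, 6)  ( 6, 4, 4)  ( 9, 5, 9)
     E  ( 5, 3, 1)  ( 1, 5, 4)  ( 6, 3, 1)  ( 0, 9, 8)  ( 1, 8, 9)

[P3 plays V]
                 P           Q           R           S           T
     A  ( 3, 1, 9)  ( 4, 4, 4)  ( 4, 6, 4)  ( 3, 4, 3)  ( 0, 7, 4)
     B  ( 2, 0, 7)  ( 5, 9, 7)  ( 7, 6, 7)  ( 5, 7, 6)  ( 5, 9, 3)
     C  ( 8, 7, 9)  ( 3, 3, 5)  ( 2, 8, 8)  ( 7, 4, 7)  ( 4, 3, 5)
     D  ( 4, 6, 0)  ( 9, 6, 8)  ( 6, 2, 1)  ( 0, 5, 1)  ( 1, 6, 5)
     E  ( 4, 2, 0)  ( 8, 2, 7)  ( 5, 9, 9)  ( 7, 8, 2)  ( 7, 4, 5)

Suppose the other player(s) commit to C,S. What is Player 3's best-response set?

u_3(X vs C,S) = 2
u_3(Y vs C,S) = 4
u_3(Z vs C,S) = 7
u_3(W vs C,S) = 1
u_3(V vs C,S) = 7
max payoff 7 at {Z,V}

P3 best: {Z,V}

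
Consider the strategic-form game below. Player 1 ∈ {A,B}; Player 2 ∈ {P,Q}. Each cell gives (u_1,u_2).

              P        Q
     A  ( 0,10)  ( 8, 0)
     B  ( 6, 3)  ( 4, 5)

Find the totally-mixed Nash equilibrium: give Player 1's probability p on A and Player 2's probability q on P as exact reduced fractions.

p=1/6, q=2/5

P1 indiff ⇒ q·0+(1-q)·8 = q·6+(1-q)·4 ⇒ q(-6) = (1-q)(-4) ⇒ q = 2/5
P2 indiff ⇒ p·10+(1-p)·3 = p·0+(1-p)·5 ⇒ p(10) = (1-p)(2) ⇒ p = 1/6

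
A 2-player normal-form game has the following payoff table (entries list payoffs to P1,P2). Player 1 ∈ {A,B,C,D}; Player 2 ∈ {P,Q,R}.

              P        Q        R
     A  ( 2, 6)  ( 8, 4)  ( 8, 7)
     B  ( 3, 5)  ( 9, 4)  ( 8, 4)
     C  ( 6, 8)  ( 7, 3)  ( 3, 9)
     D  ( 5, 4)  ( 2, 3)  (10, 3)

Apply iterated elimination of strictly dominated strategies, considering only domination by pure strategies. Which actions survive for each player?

Remaining: P1:{C,D} P2:{P,R}

P2 drop Q (P beats it: A:6>4 B:5>4 C:8>3 D:4>3)
P1 drop A (D beats it: P:5>2 R:10>8)
P1 drop B (D beats it: P:5>3 R:10>8)
P1→{C,D} P2→{P,R}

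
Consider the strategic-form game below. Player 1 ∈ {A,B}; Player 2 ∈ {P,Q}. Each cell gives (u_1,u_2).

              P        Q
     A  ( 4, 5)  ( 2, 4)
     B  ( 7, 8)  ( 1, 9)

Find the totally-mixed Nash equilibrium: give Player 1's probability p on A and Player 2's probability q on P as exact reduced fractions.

P1 indiff ⇒ q·4+(1-q)·2 = q·7+(1-q)·1 ⇒ q(-3) = (1-q)(-1) ⇒ q = 1/4
P2 indiff ⇒ p·5+(1-p)·8 = p·4+(1-p)·9 ⇒ p(1) = (1-p)(1) ⇒ p = 1/2

(p,q) = (1/2, 1/4)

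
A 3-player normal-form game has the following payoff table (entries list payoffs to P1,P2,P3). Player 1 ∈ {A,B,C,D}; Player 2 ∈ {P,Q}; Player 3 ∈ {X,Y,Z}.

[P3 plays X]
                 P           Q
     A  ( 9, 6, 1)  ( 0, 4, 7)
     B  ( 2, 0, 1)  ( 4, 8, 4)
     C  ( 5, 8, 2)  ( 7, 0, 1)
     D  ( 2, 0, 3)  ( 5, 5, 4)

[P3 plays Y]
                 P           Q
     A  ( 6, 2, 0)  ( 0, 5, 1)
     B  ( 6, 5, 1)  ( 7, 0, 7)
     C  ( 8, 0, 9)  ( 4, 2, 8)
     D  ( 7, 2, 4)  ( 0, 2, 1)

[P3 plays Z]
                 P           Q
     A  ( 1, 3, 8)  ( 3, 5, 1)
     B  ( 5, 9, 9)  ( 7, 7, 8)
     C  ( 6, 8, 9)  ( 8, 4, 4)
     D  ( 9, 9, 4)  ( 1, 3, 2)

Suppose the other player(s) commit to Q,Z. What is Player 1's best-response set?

u_1(A vs Q,Z) = 3
u_1(B vs Q,Z) = 7
u_1(C vs Q,Z) = 8
u_1(D vs Q,Z) = 1
max payoff 8 at {C}

BR_1 = {C}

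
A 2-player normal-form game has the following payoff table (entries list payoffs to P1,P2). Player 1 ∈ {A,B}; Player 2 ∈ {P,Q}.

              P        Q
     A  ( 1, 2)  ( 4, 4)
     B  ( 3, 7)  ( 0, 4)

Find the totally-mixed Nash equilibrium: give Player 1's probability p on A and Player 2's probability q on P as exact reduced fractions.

P1 indiff ⇒ q·1+(1-q)·4 = q·3+(1-q)·0 ⇒ q(-2) = (1-q)(-4) ⇒ q = 2/3
P2 indiff ⇒ p·2+(1-p)·7 = p·4+(1-p)·4 ⇒ p(-2) = (1-p)(-3) ⇒ p = 3/5

P1 mixes 3/5 on A; P2 mixes 2/3 on P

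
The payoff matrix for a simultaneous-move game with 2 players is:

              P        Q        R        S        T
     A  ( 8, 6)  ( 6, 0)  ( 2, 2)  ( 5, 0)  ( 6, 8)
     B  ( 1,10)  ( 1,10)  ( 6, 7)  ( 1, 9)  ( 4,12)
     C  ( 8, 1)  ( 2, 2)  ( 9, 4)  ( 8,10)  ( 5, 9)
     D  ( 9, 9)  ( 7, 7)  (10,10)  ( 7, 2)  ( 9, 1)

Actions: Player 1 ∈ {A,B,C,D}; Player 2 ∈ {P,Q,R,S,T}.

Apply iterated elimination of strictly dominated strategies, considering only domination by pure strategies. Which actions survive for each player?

Remaining: P1:{C,D} P2:{R,S}

P1 drop A (D beats it: P:9>8 Q:7>6 R:10>2 S:7>5 T:9>6)
P1 drop B (C beats it: P:8>1 Q:2>1 R:9>6 S:8>1 T:5>4)
P2 drop P (R beats it: C:4>1 D:10>9)
P2 drop Q (R beats it: C:4>2 D:10>7)
P2 drop T (S beats it: C:10>9 D:2>1)
P1→{C,D} P2→{R,S}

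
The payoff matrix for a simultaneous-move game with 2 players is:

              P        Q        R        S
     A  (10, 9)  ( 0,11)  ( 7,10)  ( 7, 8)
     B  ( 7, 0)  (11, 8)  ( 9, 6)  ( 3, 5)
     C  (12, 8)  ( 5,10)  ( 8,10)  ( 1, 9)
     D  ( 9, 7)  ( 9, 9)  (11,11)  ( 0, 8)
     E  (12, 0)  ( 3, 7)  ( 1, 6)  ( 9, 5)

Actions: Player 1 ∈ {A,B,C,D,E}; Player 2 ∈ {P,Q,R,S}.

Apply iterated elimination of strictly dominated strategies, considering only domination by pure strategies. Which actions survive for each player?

P2 drop P (Q beats it: A:11>9 B:8>0 C:10>8 D:9>7 E:7>0)
P1 drop C (B beats it: Q:11>5 R:9>8 S:3>1)
P2 drop S (Q beats it: A:11>8 B:8>5 D:9>8 E:7>5)
P1 drop A (B beats it: Q:11>0 R:9>7)
P1 drop E (B beats it: Q:11>3 R:9>1)
P1→{B,D} P2→{Q,R}

Remaining: P1:{B,D} P2:{Q,R}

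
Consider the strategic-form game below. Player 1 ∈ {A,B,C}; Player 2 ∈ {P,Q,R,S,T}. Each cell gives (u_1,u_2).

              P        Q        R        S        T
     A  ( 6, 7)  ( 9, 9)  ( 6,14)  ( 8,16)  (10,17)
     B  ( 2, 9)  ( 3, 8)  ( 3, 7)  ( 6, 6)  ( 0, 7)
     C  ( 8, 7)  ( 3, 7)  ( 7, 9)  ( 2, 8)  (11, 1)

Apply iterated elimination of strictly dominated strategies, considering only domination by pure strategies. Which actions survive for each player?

P1 drop B (A beats it: P:6>2 Q:9>3 R:6>3 S:8>6 T:10>0)
P2 drop P (R beats it: A:14>7 C:9>7)
P2 drop Q (R beats it: A:14>9 C:9>7)
P1→{A,C} P2→{R,S,T}

Remaining: P1:{A,C} P2:{R,S,T}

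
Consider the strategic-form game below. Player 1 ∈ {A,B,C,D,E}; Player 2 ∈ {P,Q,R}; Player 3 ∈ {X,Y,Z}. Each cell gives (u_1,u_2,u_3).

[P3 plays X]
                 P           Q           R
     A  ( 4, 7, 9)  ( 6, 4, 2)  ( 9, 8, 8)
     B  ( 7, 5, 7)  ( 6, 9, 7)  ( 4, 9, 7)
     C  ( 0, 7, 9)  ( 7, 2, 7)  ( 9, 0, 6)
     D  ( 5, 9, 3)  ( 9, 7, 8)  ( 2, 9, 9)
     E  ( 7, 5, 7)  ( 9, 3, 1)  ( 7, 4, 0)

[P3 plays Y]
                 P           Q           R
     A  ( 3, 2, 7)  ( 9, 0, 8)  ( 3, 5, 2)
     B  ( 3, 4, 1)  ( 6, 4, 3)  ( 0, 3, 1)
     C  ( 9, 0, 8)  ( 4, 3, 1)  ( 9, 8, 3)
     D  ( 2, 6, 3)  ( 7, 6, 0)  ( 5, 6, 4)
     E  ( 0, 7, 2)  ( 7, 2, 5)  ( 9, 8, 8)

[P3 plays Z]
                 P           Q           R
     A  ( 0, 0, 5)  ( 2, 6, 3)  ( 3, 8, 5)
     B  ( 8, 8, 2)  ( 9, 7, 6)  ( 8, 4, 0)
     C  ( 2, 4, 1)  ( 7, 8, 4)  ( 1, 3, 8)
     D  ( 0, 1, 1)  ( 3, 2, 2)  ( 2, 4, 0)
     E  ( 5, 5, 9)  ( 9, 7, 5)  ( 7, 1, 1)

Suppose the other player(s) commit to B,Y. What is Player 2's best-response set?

u_2(P vs B,Y) = 4
u_2(Q vs B,Y) = 4
u_2(R vs B,Y) = 3
max payoff 4 at {P,Q}

BR_2 = {P,Q}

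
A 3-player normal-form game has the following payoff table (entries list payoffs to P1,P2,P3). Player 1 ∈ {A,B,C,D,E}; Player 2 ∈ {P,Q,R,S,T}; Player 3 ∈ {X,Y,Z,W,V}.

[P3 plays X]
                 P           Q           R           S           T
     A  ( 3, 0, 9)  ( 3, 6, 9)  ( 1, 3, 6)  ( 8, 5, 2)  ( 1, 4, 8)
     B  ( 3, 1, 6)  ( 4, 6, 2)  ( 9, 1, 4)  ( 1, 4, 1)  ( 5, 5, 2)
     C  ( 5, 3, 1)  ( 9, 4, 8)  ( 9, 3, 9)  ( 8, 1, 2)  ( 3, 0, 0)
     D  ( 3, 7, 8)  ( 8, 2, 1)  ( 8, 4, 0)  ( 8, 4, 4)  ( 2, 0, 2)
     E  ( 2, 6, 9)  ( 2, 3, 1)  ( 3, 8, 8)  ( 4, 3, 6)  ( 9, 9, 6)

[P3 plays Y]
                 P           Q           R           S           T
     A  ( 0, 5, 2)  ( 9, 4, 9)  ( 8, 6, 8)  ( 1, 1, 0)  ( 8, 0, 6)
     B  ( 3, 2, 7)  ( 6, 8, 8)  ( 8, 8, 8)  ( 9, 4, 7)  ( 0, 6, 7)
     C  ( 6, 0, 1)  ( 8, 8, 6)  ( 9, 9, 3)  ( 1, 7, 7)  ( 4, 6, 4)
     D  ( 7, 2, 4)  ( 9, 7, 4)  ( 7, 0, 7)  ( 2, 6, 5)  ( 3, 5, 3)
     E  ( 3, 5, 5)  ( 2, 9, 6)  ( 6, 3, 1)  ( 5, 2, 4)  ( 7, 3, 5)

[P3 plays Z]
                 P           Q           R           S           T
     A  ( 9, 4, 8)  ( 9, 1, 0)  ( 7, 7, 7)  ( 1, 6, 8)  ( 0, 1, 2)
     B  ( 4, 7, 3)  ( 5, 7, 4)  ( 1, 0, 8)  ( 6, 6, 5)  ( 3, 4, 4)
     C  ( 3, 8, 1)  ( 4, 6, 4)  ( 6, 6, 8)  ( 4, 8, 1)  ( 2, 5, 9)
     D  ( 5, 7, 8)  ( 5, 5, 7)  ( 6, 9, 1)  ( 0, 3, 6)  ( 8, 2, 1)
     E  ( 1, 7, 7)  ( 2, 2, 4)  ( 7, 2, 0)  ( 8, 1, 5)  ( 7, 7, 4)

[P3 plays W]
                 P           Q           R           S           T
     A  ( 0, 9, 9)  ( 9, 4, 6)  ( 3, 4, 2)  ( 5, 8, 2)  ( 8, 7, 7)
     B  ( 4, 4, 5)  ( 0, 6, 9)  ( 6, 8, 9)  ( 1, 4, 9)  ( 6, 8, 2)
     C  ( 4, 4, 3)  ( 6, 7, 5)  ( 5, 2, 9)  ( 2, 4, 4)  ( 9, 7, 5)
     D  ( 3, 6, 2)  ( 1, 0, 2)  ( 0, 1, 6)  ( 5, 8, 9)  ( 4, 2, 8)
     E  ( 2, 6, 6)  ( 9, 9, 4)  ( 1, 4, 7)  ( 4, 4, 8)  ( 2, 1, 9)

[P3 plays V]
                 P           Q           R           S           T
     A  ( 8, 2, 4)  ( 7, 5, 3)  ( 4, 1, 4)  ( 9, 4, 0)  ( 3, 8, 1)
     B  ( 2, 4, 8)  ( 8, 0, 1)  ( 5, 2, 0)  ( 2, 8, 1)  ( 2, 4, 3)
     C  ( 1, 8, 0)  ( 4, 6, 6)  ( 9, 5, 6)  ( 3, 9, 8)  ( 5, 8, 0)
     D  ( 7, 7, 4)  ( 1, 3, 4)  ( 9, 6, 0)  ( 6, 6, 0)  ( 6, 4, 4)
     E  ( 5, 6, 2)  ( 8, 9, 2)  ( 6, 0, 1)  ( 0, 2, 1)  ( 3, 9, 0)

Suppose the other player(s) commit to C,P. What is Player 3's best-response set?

BR_3 = {W}

u_3(X vs C,P) = 1
u_3(Y vs C,P) = 1
u_3(Z vs C,P) = 1
u_3(W vs C,P) = 3
u_3(V vs C,P) = 0
max payoff 3 at {W}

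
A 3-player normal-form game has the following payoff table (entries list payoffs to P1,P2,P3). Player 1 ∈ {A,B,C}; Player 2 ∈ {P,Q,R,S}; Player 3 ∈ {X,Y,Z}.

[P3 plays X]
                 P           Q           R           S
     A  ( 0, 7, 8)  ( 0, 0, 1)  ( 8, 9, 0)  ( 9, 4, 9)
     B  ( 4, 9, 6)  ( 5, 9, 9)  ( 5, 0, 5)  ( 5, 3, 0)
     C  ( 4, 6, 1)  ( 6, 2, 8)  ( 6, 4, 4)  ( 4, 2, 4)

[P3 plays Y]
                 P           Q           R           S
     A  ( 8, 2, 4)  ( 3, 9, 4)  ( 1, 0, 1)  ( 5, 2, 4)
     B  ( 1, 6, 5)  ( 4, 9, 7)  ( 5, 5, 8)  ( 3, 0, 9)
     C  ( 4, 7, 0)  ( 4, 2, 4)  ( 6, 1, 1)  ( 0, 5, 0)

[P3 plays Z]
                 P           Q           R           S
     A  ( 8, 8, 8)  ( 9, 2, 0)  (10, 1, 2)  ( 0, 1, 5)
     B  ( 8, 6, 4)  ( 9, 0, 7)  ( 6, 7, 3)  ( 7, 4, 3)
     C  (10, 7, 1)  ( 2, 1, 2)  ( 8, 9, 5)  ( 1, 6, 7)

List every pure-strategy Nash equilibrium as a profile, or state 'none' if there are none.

NE set: (B,P,X), (C,P,X)

(A,P,X): not NE [P1→C gives 4>0; P2→R gives 9>7]
(A,P,Y): not NE [P2→Q gives 9>2; P3→Z gives 8>4]
(A,P,Z): not NE [P1→C gives 10>8]
(A,Q,X): not NE [P1→C gives 6>0; P2→R gives 9>0; P3→Y gives 4>1]
(A,Q,Y): not NE [P1→C gives 4>3]
(A,Q,Z): not NE [P2→P gives 8>2; P3→Y gives 4>0]
(A,R,X): not NE [P3→Z gives 2>0]
(A,R,Y): not NE [P1→C gives 6>1; P2→Q gives 9>0; P3→Z gives 2>1]
(A,R,Z): not NE [P2→P gives 8>1]
(A,S,X): not NE [P2→R gives 9>4]
(A,S,Y): not NE [P2→Q gives 9>2; P3→X gives 9>4]
(A,S,Z): not NE [P1→B gives 7>0; P2→P gives 8>1; P3→X gives 9>5]
(B,P,X): NE
(B,P,Y): not NE [P1→A gives 8>1; P2→Q gives 9>6; P3→X gives 6>5]
(B,P,Z): not NE [P1→C gives 10>8; P2→R gives 7>6; P3→X gives 6>4]
(B,Q,X): not NE [P1→C gives 6>5]
(B,Q,Y): not NE [P3→X gives 9>7]
(B,Q,Z): not NE [P2→R gives 7>0; P3→X gives 9>7]
(B,R,X): not NE [P1→A gives 8>5; P2→Q gives 9>0; P3→Y gives 8>5]
(B,R,Y): not NE [P1→C gives 6>5; P2→Q gives 9>5]
(B,R,Z): not NE [P1→A gives 10>6; P3→Y gives 8>3]
(B,S,X): not NE [P1→A gives 9>5; P2→Q gives 9>3; P3→Y gives 9>0]
(B,S,Y): not NE [P1→A gives 5>3; P2→Q gives 9>0]
(B,S,Z): not NE [P2→R gives 7>4; P3→Y gives 9>3]
(C,P,X): NE
(C,P,Y): not NE [P1→A gives 8>4; P3→Z gives 1>0]
(C,P,Z): not NE [P2→R gives 9>7]
(C,Q,X): not NE [P2→P gives 6>2]
(C,Q,Y): not NE [P2→P gives 7>2; P3→X gives 8>4]
(C,Q,Z): not NE [P1→B gives 9>2; P2→R gives 9>1; P3→X gives 8>2]
(C,R,X): not NE [P1→A gives 8>6; P2→P gives 6>4; P3→Z gives 5>4]
(C,R,Y): not NE [P2→P gives 7>1; P3→Z gives 5>1]
(C,R,Z): not NE [P1→A gives 10>8]
(C,S,X): not NE [P1→A gives 9>4; P2→P gives 6>2; P3→Z gives 7>4]
(C,S,Y): not NE [P1→A gives 5>0; P2→P gives 7>5; P3→Z gives 7>0]
(C,S,Z): not NE [P1→B gives 7>1; P2→R gives 9>6]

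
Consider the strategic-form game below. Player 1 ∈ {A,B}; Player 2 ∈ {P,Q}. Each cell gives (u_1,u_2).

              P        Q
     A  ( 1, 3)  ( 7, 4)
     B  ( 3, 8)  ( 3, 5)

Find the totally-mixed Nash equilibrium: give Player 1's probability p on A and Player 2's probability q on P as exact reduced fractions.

P1 indiff ⇒ q·1+(1-q)·7 = q·3+(1-q)·3 ⇒ q(-2) = (1-q)(-4) ⇒ q = 2/3
P2 indiff ⇒ p·3+(1-p)·8 = p·4+(1-p)·5 ⇒ p(-1) = (1-p)(-3) ⇒ p = 3/4

p=3/4, q=2/3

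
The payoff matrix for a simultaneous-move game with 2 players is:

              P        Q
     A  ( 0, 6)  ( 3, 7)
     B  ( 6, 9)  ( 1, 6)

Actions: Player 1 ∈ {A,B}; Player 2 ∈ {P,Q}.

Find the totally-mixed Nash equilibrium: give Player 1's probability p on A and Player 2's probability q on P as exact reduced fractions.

P1 mixes 3/4 on A; P2 mixes 1/4 on P

P1 indiff ⇒ q·0+(1-q)·3 = q·6+(1-q)·1 ⇒ q(-6) = (1-q)(-2) ⇒ q = 1/4
P2 indiff ⇒ p·6+(1-p)·9 = p·7+(1-p)·6 ⇒ p(-1) = (1-p)(-3) ⇒ p = 3/4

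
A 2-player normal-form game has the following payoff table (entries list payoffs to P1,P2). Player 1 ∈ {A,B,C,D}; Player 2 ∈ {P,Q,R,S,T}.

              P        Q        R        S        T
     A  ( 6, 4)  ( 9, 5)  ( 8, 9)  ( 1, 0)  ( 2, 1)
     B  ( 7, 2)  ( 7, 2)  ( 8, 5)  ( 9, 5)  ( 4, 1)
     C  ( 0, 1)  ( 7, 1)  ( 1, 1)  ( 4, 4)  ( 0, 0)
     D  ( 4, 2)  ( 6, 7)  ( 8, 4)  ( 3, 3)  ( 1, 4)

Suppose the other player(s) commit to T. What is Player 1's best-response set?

u_1(A vs T) = 2
u_1(B vs T) = 4
u_1(C vs T) = 0
u_1(D vs T) = 1
max payoff 4 at {B}

BR_1 = {B}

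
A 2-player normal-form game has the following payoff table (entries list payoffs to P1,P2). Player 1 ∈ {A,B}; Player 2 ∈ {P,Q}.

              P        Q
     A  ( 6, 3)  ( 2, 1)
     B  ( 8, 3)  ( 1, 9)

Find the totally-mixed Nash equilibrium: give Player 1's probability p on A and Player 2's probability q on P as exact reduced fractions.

(p,q) = (3/4, 1/3)

P1 indiff ⇒ q·6+(1-q)·2 = q·8+(1-q)·1 ⇒ q(-2) = (1-q)(-1) ⇒ q = 1/3
P2 indiff ⇒ p·3+(1-p)·3 = p·1+(1-p)·9 ⇒ p(2) = (1-p)(6) ⇒ p = 3/4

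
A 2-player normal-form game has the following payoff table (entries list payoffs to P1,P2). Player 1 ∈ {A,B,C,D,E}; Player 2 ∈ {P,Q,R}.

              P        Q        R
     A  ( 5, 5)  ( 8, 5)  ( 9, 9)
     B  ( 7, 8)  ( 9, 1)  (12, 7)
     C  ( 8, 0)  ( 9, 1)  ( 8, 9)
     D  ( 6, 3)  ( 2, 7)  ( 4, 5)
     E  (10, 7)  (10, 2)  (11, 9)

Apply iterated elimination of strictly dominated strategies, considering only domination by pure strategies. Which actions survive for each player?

P1 drop A (B beats it: P:7>5 Q:9>8 R:12>9)
P1 drop C (E beats it: P:10>8 Q:10>9 R:11>8)
P1 drop D (B beats it: P:7>6 Q:9>2 R:12>4)
P2 drop Q (P beats it: B:8>1 E:7>2)
P1→{B,E} P2→{P,R}

Remaining: P1:{B,E} P2:{P,R}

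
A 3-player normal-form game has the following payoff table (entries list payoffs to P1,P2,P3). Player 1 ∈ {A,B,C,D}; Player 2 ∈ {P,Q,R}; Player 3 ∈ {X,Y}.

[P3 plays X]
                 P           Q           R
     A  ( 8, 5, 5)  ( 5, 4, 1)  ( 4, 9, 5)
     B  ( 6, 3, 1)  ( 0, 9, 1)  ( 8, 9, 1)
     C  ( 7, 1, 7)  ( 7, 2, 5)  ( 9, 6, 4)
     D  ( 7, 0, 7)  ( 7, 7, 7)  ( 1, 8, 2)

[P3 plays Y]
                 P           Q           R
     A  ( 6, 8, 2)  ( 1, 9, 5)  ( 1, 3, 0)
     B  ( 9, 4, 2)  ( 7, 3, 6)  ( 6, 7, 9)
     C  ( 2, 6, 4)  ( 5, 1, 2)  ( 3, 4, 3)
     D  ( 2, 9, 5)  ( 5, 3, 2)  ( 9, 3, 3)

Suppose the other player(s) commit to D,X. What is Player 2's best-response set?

u_2(P vs D,X) = 0
u_2(Q vs D,X) = 7
u_2(R vs D,X) = 8
max payoff 8 at {R}

P2 best: {R}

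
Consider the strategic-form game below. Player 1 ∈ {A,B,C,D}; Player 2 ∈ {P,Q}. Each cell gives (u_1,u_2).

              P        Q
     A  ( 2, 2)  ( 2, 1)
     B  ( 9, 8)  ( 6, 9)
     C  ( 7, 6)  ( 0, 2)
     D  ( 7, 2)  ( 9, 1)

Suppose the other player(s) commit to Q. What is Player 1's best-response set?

u_1(A vs Q) = 2
u_1(B vs Q) = 6
u_1(C vs Q) = 0
u_1(D vs Q) = 9
max payoff 9 at {D}

P1 best: {D}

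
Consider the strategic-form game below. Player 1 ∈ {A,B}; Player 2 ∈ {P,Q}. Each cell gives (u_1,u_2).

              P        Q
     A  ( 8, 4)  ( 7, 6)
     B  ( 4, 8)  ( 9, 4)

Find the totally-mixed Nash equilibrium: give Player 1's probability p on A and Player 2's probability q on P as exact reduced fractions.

P1 indiff ⇒ q·8+(1-q)·7 = q·4+(1-q)·9 ⇒ q(4) = (1-q)(2) ⇒ q = 1/3
P2 indiff ⇒ p·4+(1-p)·8 = p·6+(1-p)·4 ⇒ p(-2) = (1-p)(-4) ⇒ p = 2/3

p=2/3, q=1/3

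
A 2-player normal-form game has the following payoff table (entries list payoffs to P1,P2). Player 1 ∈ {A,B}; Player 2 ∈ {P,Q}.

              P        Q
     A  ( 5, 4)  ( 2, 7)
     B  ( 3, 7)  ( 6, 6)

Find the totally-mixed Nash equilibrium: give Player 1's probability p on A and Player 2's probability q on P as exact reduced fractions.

(p,q) = (1/4, 2/3)

P1 indiff ⇒ q·5+(1-q)·2 = q·3+(1-q)·6 ⇒ q(2) = (1-q)(4) ⇒ q = 2/3
P2 indiff ⇒ p·4+(1-p)·7 = p·7+(1-p)·6 ⇒ p(-3) = (1-p)(-1) ⇒ p = 1/4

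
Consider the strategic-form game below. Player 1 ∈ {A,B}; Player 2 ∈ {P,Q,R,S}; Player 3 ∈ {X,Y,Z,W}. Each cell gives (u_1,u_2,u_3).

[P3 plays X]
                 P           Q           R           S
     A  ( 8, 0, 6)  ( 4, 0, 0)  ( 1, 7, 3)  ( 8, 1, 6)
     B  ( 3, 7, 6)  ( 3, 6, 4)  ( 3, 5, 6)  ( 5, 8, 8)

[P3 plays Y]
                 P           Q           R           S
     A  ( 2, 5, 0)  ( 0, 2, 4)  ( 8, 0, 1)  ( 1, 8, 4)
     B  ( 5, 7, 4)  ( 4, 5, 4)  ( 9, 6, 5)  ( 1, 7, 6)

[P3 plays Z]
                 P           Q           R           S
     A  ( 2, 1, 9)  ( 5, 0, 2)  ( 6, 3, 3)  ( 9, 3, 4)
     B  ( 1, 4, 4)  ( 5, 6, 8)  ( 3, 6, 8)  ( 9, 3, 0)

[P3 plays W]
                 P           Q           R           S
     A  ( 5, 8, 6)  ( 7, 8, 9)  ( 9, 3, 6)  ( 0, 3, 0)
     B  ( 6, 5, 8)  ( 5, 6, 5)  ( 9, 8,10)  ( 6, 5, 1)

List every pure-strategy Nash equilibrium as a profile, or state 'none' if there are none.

NE set: (A,Q,W), (B,Q,Z), (B,R,W)

(A,P,X): not NE [P2→R gives 7>0; P3→Z gives 9>6]
(A,P,Y): not NE [P1→B gives 5>2; P2→S gives 8>5; P3→Z gives 9>0]
(A,P,Z): not NE [P2→S gives 3>1]
(A,P,W): not NE [P1→B gives 6>5; P3→Z gives 9>6]
(A,Q,X): not NE [P2→R gives 7>0; P3→W gives 9>0]
(A,Q,Y): not NE [P1→B gives 4>0; P2→S gives 8>2; P3→W gives 9>4]
(A,Q,Z): not NE [P2→S gives 3>0; P3→W gives 9>2]
(A,Q,W): NE
(A,R,X): not NE [P1→B gives 3>1; P3→W gives 6>3]
(A,R,Y): not NE [P1→B gives 9>8; P2→S gives 8>0; P3→W gives 6>1]
(A,R,Z): not NE [P3→W gives 6>3]
(A,R,W): not NE [P2→Q gives 8>3]
(A,S,X): not NE [P2→R gives 7>1]
(A,S,Y): not NE [P3→X gives 6>4]
(A,S,Z): not NE [P3→X gives 6>4]
(A,S,W): not NE [P1→B gives 6>0; P2→Q gives 8>3; P3→X gives 6>0]
(B,P,X): not NE [P1→A gives 8>3; P2→S gives 8>7; P3→W gives 8>6]
(B,P,Y): not NE [P3→W gives 8>4]
(B,P,Z): not NE [P1→A gives 2>1; P2→R gives 6>4; P3→W gives 8>4]
(B,P,W): not NE [P2→R gives 8>5]
(B,Q,X): not NE [P1→A gives 4>3; P2→S gives 8>6; P3→Z gives 8>4]
(B,Q,Y): not NE [P2→S gives 7>5; P3→Z gives 8>4]
(B,Q,Z): NE
(B,Q,W): not NE [P1→A gives 7>5; P2→R gives 8>6; P3→Z gives 8>5]
(B,R,X): not NE [P2→S gives 8>5; P3→W gives 10>6]
(B,R,Y): not NE [P2→S gives 7>6; P3→W gives 10>5]
(B,R,Z): not NE [P1→A gives 6>3; P3→W gives 10>8]
(B,R,W): NE
(B,S,X): not NE [P1→A gives 8>5]
(B,S,Y): not NE [P3→X gives 8>6]
(B,S,Z): not NE [P2→R gives 6>3; P3→X gives 8>0]
(B,S,W): not NE [P2→R gives 8>5; P3→X gives 8>1]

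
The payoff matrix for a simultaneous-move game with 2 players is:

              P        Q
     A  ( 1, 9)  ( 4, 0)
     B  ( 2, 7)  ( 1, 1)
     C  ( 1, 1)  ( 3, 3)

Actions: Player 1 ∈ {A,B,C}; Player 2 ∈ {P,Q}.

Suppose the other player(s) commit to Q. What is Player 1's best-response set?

BR_1 = {A}

u_1(A vs Q) = 4
u_1(B vs Q) = 1
u_1(C vs Q) = 3
max payoff 4 at {A}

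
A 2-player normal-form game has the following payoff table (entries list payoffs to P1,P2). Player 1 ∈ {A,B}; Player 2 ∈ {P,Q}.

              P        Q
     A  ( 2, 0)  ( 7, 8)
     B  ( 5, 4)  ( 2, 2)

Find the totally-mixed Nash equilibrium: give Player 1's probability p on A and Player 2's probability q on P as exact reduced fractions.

P1 indiff ⇒ q·2+(1-q)·7 = q·5+(1-q)·2 ⇒ q(-3) = (1-q)(-5) ⇒ q = 5/8
P2 indiff ⇒ p·0+(1-p)·4 = p·8+(1-p)·2 ⇒ p(-8) = (1-p)(-2) ⇒ p = 1/5

(p,q) = (1/5, 5/8)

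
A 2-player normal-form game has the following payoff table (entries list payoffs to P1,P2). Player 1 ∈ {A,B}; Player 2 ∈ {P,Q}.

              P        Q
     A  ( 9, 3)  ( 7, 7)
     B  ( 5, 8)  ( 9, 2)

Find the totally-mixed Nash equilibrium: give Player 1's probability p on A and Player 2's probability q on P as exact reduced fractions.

P1 indiff ⇒ q·9+(1-q)·7 = q·5+(1-q)·9 ⇒ q(4) = (1-q)(2) ⇒ q = 1/3
P2 indiff ⇒ p·3+(1-p)·8 = p·7+(1-p)·2 ⇒ p(-4) = (1-p)(-6) ⇒ p = 3/5

P1 mixes 3/5 on A; P2 mixes 1/3 on P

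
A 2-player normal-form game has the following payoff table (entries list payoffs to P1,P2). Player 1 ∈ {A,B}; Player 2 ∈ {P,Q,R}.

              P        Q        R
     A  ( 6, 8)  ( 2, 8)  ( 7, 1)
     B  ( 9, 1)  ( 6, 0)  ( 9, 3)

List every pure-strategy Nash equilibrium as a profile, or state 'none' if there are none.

(A,P): not NE [P1→B gives 9>6]
(A,Q): not NE [P1→B gives 6>2]
(A,R): not NE [P1→B gives 9>7; P2→Q gives 8>1]
(B,P): not NE [P2→R gives 3>1]
(B,Q): not NE [P2→R gives 3>0]
(B,R): NE

Nash profiles: (B,R)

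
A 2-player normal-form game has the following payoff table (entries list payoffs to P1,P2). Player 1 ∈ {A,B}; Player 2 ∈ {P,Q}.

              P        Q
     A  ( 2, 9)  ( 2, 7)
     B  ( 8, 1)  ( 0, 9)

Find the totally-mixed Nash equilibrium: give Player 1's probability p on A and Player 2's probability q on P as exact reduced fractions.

p=4/5, q=1/4

P1 indiff ⇒ q·2+(1-q)·2 = q·8+(1-q)·0 ⇒ q(-6) = (1-q)(-2) ⇒ q = 1/4
P2 indiff ⇒ p·9+(1-p)·1 = p·7+(1-p)·9 ⇒ p(2) = (1-p)(8) ⇒ p = 4/5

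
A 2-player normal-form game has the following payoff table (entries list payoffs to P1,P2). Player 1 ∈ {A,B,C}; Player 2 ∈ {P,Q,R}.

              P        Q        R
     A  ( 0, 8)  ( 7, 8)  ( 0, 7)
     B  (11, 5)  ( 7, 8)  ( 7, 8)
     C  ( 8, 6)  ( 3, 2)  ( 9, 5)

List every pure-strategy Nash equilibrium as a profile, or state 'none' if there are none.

Nash profiles: (A,Q), (B,Q)

(A,P): not NE [P1→B gives 11>0]
(A,Q): NE
(A,R): not NE [P1→C gives 9>0; P2→Q gives 8>7]
(B,P): not NE [P2→R gives 8>5]
(B,Q): NE
(B,R): not NE [P1→C gives 9>7]
(C,P): not NE [P1→B gives 11>8]
(C,Q): not NE [P1→B gives 7>3; P2→P gives 6>2]
(C,R): not NE [P2→P gives 6>5]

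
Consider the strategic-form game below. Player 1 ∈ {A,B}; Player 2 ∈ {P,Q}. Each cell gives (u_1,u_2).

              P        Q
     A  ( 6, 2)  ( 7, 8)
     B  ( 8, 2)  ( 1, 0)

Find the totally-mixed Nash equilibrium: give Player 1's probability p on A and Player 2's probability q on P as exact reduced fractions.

P1 indiff ⇒ q·6+(1-q)·7 = q·8+(1-q)·1 ⇒ q(-2) = (1-q)(-6) ⇒ q = 3/4
P2 indiff ⇒ p·2+(1-p)·2 = p·8+(1-p)·0 ⇒ p(-6) = (1-p)(-2) ⇒ p = 1/4

(p,q) = (1/4, 3/4)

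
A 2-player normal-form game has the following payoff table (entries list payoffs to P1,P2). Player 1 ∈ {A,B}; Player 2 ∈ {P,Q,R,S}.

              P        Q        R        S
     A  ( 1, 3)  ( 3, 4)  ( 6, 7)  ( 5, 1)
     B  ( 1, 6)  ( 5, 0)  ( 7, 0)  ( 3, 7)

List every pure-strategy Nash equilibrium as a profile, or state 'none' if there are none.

(A,P): not NE [P2→R gives 7>3]
(A,Q): not NE [P1→B gives 5>3; P2→R gives 7>4]
(A,R): not NE [P1→B gives 7>6]
(A,S): not NE [P2→R gives 7>1]
(B,P): not NE [P2→S gives 7>6]
(B,Q): not NE [P2→S gives 7>0]
(B,R): not NE [P2→S gives 7>0]
(B,S): not NE [P1→A gives 5>3]

Equilibria: none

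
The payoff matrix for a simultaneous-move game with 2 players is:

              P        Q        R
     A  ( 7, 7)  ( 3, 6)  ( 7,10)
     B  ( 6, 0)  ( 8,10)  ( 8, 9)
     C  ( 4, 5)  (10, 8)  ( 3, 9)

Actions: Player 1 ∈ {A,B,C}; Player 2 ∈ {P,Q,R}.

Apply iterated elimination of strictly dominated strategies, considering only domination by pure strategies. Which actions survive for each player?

P2 drop P (R beats it: A:10>7 B:9>0 C:9>5)
P1 drop A (B beats it: Q:8>3 R:8>7)
P1→{B,C} P2→{Q,R}

Survivors P1:{B,C} P2:{Q,R}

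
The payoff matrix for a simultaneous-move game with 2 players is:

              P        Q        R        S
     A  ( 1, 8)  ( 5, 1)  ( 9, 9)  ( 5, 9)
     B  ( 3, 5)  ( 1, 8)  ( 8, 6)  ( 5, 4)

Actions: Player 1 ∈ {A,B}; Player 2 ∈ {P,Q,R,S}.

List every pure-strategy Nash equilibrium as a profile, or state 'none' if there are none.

(A,P): not NE [P1→B gives 3>1; P2→S gives 9>8]
(A,Q): not NE [P2→S gives 9>1]
(A,R): NE
(A,S): NE
(B,P): not NE [P2→Q gives 8>5]
(B,Q): not NE [P1→A gives 5>1]
(B,R): not NE [P1→A gives 9>8; P2→Q gives 8>6]
(B,S): not NE [P2→Q gives 8>4]

NE set: (A,R), (A,S)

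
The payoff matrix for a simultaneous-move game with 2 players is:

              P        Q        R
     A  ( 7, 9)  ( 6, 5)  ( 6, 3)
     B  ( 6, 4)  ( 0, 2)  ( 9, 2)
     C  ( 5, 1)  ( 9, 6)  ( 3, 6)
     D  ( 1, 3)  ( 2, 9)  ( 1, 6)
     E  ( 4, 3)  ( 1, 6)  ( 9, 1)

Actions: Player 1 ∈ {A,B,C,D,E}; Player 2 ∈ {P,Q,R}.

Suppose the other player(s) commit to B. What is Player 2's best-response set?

u_2(P vs B) = 4
u_2(Q vs B) = 2
u_2(R vs B) = 2
max payoff 4 at {P}

argmax u_2 = {P}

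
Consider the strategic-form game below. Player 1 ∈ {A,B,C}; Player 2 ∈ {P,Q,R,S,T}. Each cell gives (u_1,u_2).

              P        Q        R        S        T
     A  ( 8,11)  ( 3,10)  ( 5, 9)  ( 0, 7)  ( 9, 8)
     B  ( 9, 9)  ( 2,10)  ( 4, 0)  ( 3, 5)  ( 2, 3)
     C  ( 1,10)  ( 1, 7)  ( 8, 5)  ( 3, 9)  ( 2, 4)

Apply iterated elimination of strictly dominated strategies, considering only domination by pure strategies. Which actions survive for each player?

P2 drop R (P beats it: A:11>9 B:9>0 C:10>5)
P2 drop S (P beats it: A:11>7 B:9>5 C:10>9)
P1 drop C (A beats it: P:8>1 Q:3>1 T:9>2)
P2 drop T (P beats it: A:11>8 B:9>3)
P1→{A,B} P2→{P,Q}

Remaining: P1:{A,B} P2:{P,Q}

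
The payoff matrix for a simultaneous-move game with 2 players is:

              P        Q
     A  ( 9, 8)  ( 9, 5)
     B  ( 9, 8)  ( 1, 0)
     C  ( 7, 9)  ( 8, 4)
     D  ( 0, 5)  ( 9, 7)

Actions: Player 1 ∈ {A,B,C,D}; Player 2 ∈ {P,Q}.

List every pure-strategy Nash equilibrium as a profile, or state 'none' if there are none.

(A,P): NE
(A,Q): not NE [P2→P gives 8>5]
(B,P): NE
(B,Q): not NE [P1→D gives 9>1; P2→P gives 8>0]
(C,P): not NE [P1→B gives 9>7]
(C,Q): not NE [P1→D gives 9>8; P2→P gives 9>4]
(D,P): not NE [P1→B gives 9>0; P2→Q gives 7>5]
(D,Q): NE

Nash profiles: (A,P), (B,P), (D,Q)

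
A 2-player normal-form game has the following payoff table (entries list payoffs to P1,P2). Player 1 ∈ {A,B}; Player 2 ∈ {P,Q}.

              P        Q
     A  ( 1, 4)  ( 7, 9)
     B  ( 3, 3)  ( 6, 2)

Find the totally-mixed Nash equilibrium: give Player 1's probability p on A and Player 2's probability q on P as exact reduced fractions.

p=1/6, q=1/3

P1 indiff ⇒ q·1+(1-q)·7 = q·3+(1-q)·6 ⇒ q(-2) = (1-q)(-1) ⇒ q = 1/3
P2 indiff ⇒ p·4+(1-p)·3 = p·9+(1-p)·2 ⇒ p(-5) = (1-p)(-1) ⇒ p = 1/6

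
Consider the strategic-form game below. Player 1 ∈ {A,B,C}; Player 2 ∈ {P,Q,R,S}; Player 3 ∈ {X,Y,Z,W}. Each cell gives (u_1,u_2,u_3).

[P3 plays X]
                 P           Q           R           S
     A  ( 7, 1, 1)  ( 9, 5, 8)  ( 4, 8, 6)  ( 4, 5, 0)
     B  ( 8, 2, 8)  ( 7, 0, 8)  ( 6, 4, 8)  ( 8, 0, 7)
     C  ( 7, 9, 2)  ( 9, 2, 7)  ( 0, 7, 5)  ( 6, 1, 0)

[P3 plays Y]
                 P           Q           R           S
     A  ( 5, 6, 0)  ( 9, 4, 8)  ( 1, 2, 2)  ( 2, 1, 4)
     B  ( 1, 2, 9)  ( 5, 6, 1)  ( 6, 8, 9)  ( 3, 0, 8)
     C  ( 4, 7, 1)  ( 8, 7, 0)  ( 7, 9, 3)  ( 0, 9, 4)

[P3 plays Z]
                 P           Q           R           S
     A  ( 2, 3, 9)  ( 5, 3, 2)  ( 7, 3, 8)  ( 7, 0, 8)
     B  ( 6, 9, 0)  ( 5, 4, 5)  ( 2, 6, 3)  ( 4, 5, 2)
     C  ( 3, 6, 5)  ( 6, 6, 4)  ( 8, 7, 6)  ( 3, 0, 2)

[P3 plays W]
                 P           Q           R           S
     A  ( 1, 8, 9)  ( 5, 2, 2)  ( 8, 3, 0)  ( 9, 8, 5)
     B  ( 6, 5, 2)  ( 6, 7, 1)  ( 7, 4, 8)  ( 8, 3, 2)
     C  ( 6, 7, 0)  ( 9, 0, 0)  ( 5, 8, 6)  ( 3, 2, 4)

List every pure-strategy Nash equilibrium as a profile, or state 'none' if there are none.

NE set: (C,R,Z)

(A,P,X): not NE [P1→B gives 8>7; P2→R gives 8>1; P3→W gives 9>1]
(A,P,Y): not NE [P3→W gives 9>0]
(A,P,Z): not NE [P1→B gives 6>2]
(A,P,W): not NE [P1→C gives 6>1]
(A,Q,X): not NE [P2→R gives 8>5]
(A,Q,Y): not NE [P2→P gives 6>4]
(A,Q,Z): not NE [P1→C gives 6>5; P3→Y gives 8>2]
(A,Q,W): not NE [P1→C gives 9>5; P2→S gives 8>2; P3→Y gives 8>2]
(A,R,X): not NE [P1→B gives 6>4; P3→Z gives 8>6]
(A,R,Y): not NE [P1→C gives 7>1; P2→P gives 6>2; P3→Z gives 8>2]
(A,R,Z): not NE [P1→C gives 8>7]
(A,R,W): not NE [P2→S gives 8>3; P3→Z gives 8>0]
(A,S,X): not NE [P1→B gives 8>4; P2→R gives 8>5; P3→Z gives 8>0]
(A,S,Y): not NE [P1→B gives 3>2; P2→P gives 6>1; P3→Z gives 8>4]
(A,S,Z): not NE [P2→R gives 3>0]
(A,S,W): not NE [P3→Z gives 8>5]
(B,P,X): not NE [P2→R gives 4>2; P3→Y gives 9>8]
(B,P,Y): not NE [P1→A gives 5>1; P2→R gives 8>2]
(B,P,Z): not NE [P3→Y gives 9>0]
(B,P,W): not NE [P2→Q gives 7>5; P3→Y gives 9>2]
(B,Q,X): not NE [P1→C gives 9>7; P2→R gives 4>0]
(B,Q,Y): not NE [P1→A gives 9>5; P2→R gives 8>6; P3→X gives 8>1]
(B,Q,Z): not NE [P1→C gives 6>5; P2→P gives 9>4; P3→X gives 8>5]
(B,Q,W): not NE [P1→C gives 9>6; P3→X gives 8>1]
(B,R,X): not NE [P3→Y gives 9>8]
(B,R,Y): not NE [P1→C gives 7>6]
(B,R,Z): not NE [P1→C gives 8>2; P2→P gives 9>6; P3→Y gives 9>3]
(B,R,W): not NE [P1→A gives 8>7; P2→Q gives 7>4; P3→Y gives 9>8]
(B,S,X): not NE [P2→R gives 4>0; P3→Y gives 8>7]
(B,S,Y): not NE [P2→R gives 8>0]
(B,S,Z): not NE [P1→A gives 7>4; P2→P gives 9>5; P3→Y gives 8>2]
(B,S,W): not NE [P1→A gives 9>8; P2→Q gives 7>3; P3→Y gives 8>2]
(C,P,X): not NE [P1→B gives 8>7; P3→Z gives 5>2]
(C,P,Y): not NE [P1→A gives 5>4; P2→S gives 9>7; P3→Z gives 5>1]
(C,P,Z): not NE [P1→B gives 6>3; P2→R gives 7>6]
(C,P,W): not NE [P2→R gives 8>7; P3→Z gives 5>0]
(C,Q,X): not NE [P2→P gives 9>2]
(C,Q,Y): not NE [P1→A gives 9>8; P2→S gives 9>7; P3→X gives 7>0]
(C,Q,Z): not NE [P2→R gives 7>6; P3→X gives 7>4]
(C,Q,W): not NE [P2→R gives 8>0; P3→X gives 7>0]
(C,R,X): not NE [P1→B gives 6>0; P2→P gives 9>7; P3→W gives 6>5]
(C,R,Y): not NE [P3→W gives 6>3]
(C,R,Z): NE
(C,R,W): not NE [P1→A gives 8>5]
(C,S,X): not NE [P1→B gives 8>6; P2→P gives 9>1; P3→W gives 4>0]
(C,S,Y): not NE [P1→B gives 3>0]
(C,S,Z): not NE [P1→A gives 7>3; P2→R gives 7>0; P3→W gives 4>2]
(C,S,W): not NE [P1→A gives 9>3; P2→R gives 8>2]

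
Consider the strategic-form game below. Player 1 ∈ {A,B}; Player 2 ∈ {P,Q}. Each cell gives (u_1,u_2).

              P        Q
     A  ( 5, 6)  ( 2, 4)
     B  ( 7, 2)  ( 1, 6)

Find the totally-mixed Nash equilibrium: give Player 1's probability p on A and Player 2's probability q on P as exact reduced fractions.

P1 mixes 2/3 on A; P2 mixes 1/3 on P

P1 indiff ⇒ q·5+(1-q)·2 = q·7+(1-q)·1 ⇒ q(-2) = (1-q)(-1) ⇒ q = 1/3
P2 indiff ⇒ p·6+(1-p)·2 = p·4+(1-p)·6 ⇒ p(2) = (1-p)(4) ⇒ p = 2/3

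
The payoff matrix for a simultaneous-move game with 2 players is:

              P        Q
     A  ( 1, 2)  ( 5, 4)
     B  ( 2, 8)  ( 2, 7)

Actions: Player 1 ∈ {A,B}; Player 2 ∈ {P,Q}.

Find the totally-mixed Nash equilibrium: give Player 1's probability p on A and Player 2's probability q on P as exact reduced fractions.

P1 indiff ⇒ q·1+(1-q)·5 = q·2+(1-q)·2 ⇒ q(-1) = (1-q)(-3) ⇒ q = 3/4
P2 indiff ⇒ p·2+(1-p)·8 = p·4+(1-p)·7 ⇒ p(-2) = (1-p)(-1) ⇒ p = 1/3

(p,q) = (1/3, 3/4)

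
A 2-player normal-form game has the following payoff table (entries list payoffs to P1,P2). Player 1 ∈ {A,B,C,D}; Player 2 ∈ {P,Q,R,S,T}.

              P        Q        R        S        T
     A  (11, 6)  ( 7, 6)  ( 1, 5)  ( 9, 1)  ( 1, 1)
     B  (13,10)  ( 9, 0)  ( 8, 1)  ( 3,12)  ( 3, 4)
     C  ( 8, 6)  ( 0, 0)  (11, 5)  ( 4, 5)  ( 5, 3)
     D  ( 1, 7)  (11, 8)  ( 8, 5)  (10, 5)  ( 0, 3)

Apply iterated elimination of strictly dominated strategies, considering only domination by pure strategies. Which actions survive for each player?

Remaining: P1:{A,B,D} P2:{P,Q,S}

P2 drop R (P beats it: A:6>5 B:10>1 C:6>5 D:7>5)
P2 drop T (P beats it: A:6>1 B:10>4 C:6>3 D:7>3)
P1 drop C (A beats it: P:11>8 Q:7>0 S:9>4)
P1→{A,B,D} P2→{P,Q,S}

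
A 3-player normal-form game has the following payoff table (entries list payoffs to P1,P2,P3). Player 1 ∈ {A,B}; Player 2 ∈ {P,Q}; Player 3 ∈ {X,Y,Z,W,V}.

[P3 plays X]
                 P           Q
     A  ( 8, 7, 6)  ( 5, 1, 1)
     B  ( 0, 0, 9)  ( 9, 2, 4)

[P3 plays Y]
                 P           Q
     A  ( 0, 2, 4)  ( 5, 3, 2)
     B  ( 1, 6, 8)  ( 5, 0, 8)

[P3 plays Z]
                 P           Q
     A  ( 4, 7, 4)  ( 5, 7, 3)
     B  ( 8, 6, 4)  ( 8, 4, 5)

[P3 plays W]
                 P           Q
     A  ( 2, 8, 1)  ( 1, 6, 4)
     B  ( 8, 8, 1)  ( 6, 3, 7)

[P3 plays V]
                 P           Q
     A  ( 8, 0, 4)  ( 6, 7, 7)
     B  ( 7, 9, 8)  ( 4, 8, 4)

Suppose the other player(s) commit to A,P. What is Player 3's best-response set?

P3 best: {X}

u_3(X vs A,P) = 6
u_3(Y vs A,P) = 4
u_3(Z vs A,P) = 4
u_3(W vs A,P) = 1
u_3(V vs A,P) = 4
max payoff 6 at {X}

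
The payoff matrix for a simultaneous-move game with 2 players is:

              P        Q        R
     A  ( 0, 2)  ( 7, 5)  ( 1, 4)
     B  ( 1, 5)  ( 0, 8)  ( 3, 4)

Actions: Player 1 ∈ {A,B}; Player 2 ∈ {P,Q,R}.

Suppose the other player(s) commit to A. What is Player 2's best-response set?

argmax u_2 = {Q}

u_2(P vs A) = 2
u_2(Q vs A) = 5
u_2(R vs A) = 4
max payoff 5 at {Q}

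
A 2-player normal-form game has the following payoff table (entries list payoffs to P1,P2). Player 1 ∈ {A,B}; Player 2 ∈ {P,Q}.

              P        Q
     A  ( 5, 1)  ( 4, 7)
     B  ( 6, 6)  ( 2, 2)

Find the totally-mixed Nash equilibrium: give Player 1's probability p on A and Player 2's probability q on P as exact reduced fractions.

P1 indiff ⇒ q·5+(1-q)·4 = q·6+(1-q)·2 ⇒ q(-1) = (1-q)(-2) ⇒ q = 2/3
P2 indiff ⇒ p·1+(1-p)·6 = p·7+(1-p)·2 ⇒ p(-6) = (1-p)(-4) ⇒ p = 2/5

(p,q) = (2/5, 2/3)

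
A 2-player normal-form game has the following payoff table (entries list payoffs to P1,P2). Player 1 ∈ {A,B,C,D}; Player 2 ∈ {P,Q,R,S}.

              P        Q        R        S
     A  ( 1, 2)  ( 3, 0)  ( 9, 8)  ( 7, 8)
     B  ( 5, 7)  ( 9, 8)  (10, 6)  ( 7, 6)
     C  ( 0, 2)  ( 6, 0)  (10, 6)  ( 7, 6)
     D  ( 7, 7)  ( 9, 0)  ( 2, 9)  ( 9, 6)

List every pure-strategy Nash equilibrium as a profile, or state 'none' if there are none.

(A,P): not NE [P1→D gives 7>1; P2→S gives 8>2]
(A,Q): not NE [P1→D gives 9>3; P2→S gives 8>0]
(A,R): not NE [P1→C gives 10>9]
(A,S): not NE [P1→D gives 9>7]
(B,P): not NE [P1→D gives 7>5; P2→Q gives 8>7]
(B,Q): NE
(B,R): not NE [P2→Q gives 8>6]
(B,S): not NE [P1→D gives 9>7; P2→Q gives 8>6]
(C,P): not NE [P1→D gives 7>0; P2→S gives 6>2]
(C,Q): not NE [P1→D gives 9>6; P2→S gives 6>0]
(C,R): NE
(C,S): not NE [P1→D gives 9>7]
(D,P): not NE [P2→R gives 9>7]
(D,Q): not NE [P2→R gives 9>0]
(D,R): not NE [P1→C gives 10>2]
(D,S): not NE [P2→R gives 9>6]

PSNE = {(B,Q), (C,R)}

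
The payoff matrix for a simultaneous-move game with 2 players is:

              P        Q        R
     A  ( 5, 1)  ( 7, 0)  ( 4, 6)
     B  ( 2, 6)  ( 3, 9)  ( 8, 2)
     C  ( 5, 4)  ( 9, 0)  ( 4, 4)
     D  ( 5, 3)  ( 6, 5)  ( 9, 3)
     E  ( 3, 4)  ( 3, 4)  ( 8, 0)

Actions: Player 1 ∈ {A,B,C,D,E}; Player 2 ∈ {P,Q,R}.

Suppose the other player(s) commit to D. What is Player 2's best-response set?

u_2(P vs D) = 3
u_2(Q vs D) = 5
u_2(R vs D) = 3
max payoff 5 at {Q}

BR_2 = {Q}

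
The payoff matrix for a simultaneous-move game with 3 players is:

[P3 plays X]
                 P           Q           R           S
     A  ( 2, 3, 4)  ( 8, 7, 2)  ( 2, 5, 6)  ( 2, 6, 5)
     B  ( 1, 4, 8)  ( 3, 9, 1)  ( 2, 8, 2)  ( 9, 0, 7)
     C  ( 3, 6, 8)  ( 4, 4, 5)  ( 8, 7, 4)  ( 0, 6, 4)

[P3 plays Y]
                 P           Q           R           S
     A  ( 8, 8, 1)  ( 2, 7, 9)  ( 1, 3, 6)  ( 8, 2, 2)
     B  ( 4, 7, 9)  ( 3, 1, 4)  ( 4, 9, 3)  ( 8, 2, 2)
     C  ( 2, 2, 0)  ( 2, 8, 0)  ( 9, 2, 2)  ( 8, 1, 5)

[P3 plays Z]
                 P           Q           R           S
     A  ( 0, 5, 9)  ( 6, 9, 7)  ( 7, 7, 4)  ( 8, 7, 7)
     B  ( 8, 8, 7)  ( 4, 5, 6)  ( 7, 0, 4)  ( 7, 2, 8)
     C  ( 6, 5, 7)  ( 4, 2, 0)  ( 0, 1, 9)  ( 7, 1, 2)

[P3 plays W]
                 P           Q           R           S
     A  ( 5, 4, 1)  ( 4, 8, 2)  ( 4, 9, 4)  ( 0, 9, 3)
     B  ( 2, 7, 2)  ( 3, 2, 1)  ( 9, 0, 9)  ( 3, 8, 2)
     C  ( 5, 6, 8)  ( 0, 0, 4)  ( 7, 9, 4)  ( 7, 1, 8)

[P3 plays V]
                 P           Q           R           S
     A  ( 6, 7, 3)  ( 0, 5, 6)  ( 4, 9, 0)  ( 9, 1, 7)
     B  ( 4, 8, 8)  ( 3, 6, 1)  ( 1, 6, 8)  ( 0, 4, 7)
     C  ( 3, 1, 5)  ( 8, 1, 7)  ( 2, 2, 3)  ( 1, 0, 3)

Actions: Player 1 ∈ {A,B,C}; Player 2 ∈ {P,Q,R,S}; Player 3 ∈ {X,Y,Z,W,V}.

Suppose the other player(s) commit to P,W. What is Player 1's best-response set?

argmax u_1 = {A,C}

u_1(A vs P,W) = 5
u_1(B vs P,W) = 2
u_1(C vs P,W) = 5
max payoff 5 at {A,C}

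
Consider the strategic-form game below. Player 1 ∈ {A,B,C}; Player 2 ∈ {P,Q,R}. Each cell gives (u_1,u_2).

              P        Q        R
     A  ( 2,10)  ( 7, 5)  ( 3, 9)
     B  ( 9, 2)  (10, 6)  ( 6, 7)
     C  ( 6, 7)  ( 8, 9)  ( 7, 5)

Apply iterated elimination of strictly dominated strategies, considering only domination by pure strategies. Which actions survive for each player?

P1 drop A (B beats it: P:9>2 Q:10>7 R:6>3)
P2 drop P (Q beats it: B:6>2 C:9>7)
P1→{B,C} P2→{Q,R}

Survivors P1:{B,C} P2:{Q,R}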